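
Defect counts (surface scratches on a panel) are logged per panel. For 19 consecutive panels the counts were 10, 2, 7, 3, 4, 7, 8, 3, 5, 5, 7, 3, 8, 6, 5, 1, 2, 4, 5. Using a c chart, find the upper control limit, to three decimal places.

11.708

c̄ = (10 + 2 + 7 + 3 + 4 + 7 + 8 + 3 + 5 + 5 + 7 + 3 + 8 + 6 + 5 + 1 + 2 + 4 + 5) / 19 = 95 / 19 = 5.0000
UCL = c̄ + 3√c̄ = 5.0000 + 3 × √5.0000 = 5.0000 + 3 × 2.2361 = 11.7082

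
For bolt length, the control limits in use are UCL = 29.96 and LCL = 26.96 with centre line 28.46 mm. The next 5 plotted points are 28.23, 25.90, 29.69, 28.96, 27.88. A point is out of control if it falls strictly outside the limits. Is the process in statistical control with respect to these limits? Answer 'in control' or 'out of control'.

Compare each point to [26.96, 29.96]: sample 2 = 25.90 < LCL.

out of control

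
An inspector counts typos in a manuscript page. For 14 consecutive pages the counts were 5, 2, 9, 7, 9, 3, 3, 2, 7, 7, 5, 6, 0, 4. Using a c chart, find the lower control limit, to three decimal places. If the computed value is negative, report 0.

0.000

c̄ = (5 + 2 + 9 + 7 + 9 + 3 + 3 + 2 + 7 + 7 + 5 + 6 + 0 + 4) / 14 = 69 / 14 = 4.9286
LCL = c̄ − 3√c̄ = 4.9286 − 3 × 2.2200 = -1.7315 → 0 (cannot be negative)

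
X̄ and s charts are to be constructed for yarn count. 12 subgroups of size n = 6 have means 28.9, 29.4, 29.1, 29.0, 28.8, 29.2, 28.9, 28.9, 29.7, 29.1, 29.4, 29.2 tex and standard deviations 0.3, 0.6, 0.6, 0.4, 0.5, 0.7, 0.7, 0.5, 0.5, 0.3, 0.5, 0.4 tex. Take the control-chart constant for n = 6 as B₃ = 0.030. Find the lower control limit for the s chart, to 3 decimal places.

s̄ = (0.3 + 0.6 + 0.6 + 0.4 + 0.5 + 0.7 + 0.7 + 0.5 + 0.5 + 0.3 + 0.5 + 0.4) / 12 = 0.5000
LCL_s = B₃·s̄ = 0.030 × 0.5000 = 0.0150

0.015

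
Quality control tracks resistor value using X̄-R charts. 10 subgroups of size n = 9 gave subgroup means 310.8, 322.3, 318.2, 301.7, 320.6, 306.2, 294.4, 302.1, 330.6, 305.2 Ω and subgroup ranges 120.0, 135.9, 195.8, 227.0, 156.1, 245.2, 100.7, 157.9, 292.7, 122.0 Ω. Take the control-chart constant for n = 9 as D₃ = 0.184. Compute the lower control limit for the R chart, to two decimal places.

32.26

R̄ = (120.0 + 135.9 + 195.8 + 227.0 + 156.1 + 245.2 + 100.7 + 157.9 + 292.7 + 122.0) / 10 = 1753.3000 / 10 = 175.3300
LCL_R = D₃·R̄ = 0.184 × 175.3300 = 32.2607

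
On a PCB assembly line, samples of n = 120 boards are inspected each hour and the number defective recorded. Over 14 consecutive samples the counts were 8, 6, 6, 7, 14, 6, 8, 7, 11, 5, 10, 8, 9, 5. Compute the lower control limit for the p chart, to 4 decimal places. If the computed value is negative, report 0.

0.0000

p̄ = Σdᵢ / (k·n) = 110 / (14 × 120) = 0.06548
LCL = p̄ − 3·√(p̄(1−p̄)/n) = 0.06548 − 3 × 0.02258 = -0.00227 → 0 (negative, so LCL = 0)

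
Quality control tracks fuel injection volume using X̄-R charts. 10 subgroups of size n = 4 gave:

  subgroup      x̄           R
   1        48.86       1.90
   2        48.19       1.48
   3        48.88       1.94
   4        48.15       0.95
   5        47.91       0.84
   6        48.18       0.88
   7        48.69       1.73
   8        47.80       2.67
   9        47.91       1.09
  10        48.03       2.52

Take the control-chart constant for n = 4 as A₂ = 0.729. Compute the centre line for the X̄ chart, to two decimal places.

X̄̄ = (48.86 + 48.19 + 48.88 + 48.15 + 47.91 + 48.18 + 48.69 + 47.80 + 47.91 + 48.03) / 10 = 482.6000 / 10 = 48.2600
CL = X̄̄ = 48.2600

48.26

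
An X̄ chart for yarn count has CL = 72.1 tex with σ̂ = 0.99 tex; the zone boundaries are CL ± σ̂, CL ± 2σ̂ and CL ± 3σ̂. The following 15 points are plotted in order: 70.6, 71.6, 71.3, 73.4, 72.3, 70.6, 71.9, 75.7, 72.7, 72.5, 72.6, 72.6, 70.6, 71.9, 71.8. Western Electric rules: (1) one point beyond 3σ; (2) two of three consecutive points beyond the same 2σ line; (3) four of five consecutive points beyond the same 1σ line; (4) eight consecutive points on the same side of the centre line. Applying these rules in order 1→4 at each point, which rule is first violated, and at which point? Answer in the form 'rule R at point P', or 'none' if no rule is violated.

rule 1 at point 8

Zone of each point (C = within 1σ̂, B = 1σ̂–2σ̂, A = 2σ̂–3σ̂, * = beyond 3σ̂; sign = side of CL): 1:-B, 2:-C, 3:-C, 4:+B, 5:+C, 6:-B, 7:-C, 8:+*, 9:+C, 10:+C, 11:+C, 12:+C, 13:-B, 14:-C, 15:-C
Rule 1 (one point beyond the 3σ limits) is satisfied at point 8.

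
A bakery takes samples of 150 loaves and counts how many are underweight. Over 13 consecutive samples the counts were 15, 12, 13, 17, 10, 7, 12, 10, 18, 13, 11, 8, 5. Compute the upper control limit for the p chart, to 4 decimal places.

p̄ = Σdᵢ / (k·n) = 151 / (13 × 150) = 0.07744
UCL = p̄ + 3·√(p̄(1−p̄)/n) = 0.07744 + 3 × √(0.07744×0.92256/150) = 0.07744 + 3 × 0.02182 = 0.14291

0.1429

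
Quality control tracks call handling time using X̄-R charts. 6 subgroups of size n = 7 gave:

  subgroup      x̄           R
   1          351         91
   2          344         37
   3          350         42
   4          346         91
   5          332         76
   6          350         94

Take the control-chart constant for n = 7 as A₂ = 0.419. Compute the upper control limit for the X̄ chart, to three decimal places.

X̄̄ = (351 + 344 + 350 + 346 + 332 + 350) / 6 = 2073.0000 / 6 = 345.5000
R̄ = (91 + 37 + 42 + 91 + 76 + 94) / 6 = 431.0000 / 6 = 71.8333
UCL = X̄̄ + A₂·R̄ = 345.5000 + 0.419 × 71.8333 = 375.5982

375.598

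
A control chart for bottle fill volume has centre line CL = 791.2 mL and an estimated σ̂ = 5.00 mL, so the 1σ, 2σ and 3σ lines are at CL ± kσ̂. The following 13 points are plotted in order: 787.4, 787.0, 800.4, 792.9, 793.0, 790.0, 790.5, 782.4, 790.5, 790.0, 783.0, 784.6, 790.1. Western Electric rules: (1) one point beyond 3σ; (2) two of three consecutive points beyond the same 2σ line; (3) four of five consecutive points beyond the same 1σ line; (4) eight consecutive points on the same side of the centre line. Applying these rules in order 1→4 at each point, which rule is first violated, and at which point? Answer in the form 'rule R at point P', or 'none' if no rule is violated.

Zone of each point (C = within 1σ̂, B = 1σ̂–2σ̂, A = 2σ̂–3σ̂, * = beyond 3σ̂; sign = side of CL): 1:-C, 2:-C, 3:+B, 4:+C, 5:+C, 6:-C, 7:-C, 8:-B, 9:-C, 10:-C, 11:-B, 12:-B, 13:-C
Rule 4 (eight consecutive points on the same side of the centre line) is satisfied at point 13.

rule 4 at point 13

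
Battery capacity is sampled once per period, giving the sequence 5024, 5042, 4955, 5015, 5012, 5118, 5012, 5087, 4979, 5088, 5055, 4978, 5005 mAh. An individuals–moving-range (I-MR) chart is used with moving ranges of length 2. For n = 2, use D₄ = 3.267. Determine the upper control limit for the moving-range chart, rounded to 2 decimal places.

220.25

Moving ranges: 18, 87, 60, 3, 106, 106, 75, 108, 109, 33, 77, 27; M̄R̄ = 809.0000 / 12 = 67.4167
UCL_MR = D₄·M̄R̄ = 3.267 × 67.4167 = 220.2503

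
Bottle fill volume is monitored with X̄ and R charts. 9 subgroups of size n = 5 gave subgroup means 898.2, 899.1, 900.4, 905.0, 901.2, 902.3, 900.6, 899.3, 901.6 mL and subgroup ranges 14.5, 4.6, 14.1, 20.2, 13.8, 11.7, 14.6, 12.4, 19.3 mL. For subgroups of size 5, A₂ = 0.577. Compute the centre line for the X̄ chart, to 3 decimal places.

900.856

X̄̄ = (898.2 + 899.1 + 900.4 + 905.0 + 901.2 + 902.3 + 900.6 + 899.3 + 901.6) / 9 = 8107.7000 / 9 = 900.8556
CL = X̄̄ = 900.8556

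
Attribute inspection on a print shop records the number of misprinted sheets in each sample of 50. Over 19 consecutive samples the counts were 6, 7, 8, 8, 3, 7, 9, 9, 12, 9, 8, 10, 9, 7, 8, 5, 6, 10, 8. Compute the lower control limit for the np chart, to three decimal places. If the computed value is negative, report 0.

p̄ = Σdᵢ / (k·n) = 149 / (19 × 50) = 0.15684
LCL = np̄ − 3·√(np̄(1−p̄)) = 7.8421 − 3 × 2.5714 = 0.1279

0.128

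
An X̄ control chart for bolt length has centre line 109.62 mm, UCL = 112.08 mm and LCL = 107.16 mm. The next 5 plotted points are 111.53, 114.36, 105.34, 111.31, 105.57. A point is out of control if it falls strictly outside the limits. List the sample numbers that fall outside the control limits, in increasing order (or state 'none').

Compare each point to [107.16, 112.08]: sample 2 = 114.36 > UCL; sample 3 = 105.34 < LCL; sample 5 = 105.57 < LCL.

2, 3, 5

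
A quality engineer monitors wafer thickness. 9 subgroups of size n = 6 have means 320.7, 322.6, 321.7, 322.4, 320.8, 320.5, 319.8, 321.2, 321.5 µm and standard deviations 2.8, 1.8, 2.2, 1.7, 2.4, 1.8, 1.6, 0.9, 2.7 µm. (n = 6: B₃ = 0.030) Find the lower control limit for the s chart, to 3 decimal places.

s̄ = (2.8 + 1.8 + 2.2 + 1.7 + 2.4 + 1.8 + 1.6 + 0.9 + 2.7) / 9 = 1.9889
LCL_s = B₃·s̄ = 0.030 × 1.9889 = 0.0597

0.060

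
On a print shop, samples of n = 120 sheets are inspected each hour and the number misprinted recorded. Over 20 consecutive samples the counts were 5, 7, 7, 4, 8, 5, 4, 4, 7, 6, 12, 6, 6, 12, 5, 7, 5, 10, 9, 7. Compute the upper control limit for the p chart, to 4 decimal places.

p̄ = Σdᵢ / (k·n) = 136 / (20 × 120) = 0.05667
UCL = p̄ + 3·√(p̄(1−p̄)/n) = 0.05667 + 3 × √(0.05667×0.94333/120) = 0.05667 + 3 × 0.02111 = 0.11998

0.1200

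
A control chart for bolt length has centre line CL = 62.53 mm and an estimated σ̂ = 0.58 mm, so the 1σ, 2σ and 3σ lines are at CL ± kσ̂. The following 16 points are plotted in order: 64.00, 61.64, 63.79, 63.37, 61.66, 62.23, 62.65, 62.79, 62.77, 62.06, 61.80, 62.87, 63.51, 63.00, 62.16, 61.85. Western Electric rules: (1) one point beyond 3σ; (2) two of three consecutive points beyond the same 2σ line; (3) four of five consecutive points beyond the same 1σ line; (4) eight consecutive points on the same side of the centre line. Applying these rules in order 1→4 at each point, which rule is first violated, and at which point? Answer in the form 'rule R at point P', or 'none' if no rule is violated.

Zone of each point (C = within 1σ̂, B = 1σ̂–2σ̂, A = 2σ̂–3σ̂, * = beyond 3σ̂; sign = side of CL): 1:+A, 2:-B, 3:+A, 4:+B, 5:-B, 6:-C, 7:+C, 8:+C, 9:+C, 10:-C, 11:-B, 12:+C, 13:+B, 14:+C, 15:-C, 16:-B
Rule 2 (two of three consecutive points beyond the same 2σ limit) is satisfied at point 3.

rule 2 at point 3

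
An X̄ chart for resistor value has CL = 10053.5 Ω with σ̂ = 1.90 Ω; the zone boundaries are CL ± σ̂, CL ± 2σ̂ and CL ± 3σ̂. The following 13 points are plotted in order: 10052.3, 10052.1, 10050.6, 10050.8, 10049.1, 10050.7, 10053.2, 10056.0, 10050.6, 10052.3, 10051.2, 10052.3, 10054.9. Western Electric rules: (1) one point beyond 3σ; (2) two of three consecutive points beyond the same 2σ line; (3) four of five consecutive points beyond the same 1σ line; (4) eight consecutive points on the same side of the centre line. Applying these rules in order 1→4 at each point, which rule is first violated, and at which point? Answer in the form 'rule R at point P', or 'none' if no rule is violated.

Zone of each point (C = within 1σ̂, B = 1σ̂–2σ̂, A = 2σ̂–3σ̂, * = beyond 3σ̂; sign = side of CL): 1:-C, 2:-C, 3:-B, 4:-B, 5:-A, 6:-B, 7:-C, 8:+B, 9:-B, 10:-C, 11:-B, 12:-C, 13:+C
Rule 3 (four of five consecutive points beyond the same 1σ limit) is satisfied at point 6.

rule 3 at point 6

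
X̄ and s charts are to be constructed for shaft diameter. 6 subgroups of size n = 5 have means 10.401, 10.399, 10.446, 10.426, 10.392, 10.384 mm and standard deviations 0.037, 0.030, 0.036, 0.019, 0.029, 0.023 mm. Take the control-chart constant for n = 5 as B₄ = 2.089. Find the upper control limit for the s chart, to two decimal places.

s̄ = (0.037 + 0.030 + 0.036 + 0.019 + 0.029 + 0.023) / 6 = 0.0290
UCL_s = B₄·s̄ = 2.089 × 0.0290 = 0.0606

0.06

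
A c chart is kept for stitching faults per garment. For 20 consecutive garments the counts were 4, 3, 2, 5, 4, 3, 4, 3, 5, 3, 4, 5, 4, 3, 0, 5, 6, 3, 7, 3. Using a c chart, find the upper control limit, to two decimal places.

9.65

c̄ = (4 + 3 + 2 + 5 + 4 + 3 + 4 + 3 + 5 + 3 + 4 + 5 + 4 + 3 + 0 + 5 + 6 + 3 + 7 + 3) / 20 = 76 / 20 = 3.8000
UCL = c̄ + 3√c̄ = 3.8000 + 3 × √3.8000 = 3.8000 + 3 × 1.9494 = 9.6481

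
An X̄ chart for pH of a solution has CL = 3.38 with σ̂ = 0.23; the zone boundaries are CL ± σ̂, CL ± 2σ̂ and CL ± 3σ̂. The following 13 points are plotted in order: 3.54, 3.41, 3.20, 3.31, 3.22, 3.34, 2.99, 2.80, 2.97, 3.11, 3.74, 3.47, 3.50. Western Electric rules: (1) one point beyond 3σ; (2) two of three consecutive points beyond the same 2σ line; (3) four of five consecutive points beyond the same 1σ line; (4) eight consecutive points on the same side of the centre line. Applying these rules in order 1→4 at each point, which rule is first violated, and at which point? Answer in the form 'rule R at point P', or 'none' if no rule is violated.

rule 3 at point 10

Zone of each point (C = within 1σ̂, B = 1σ̂–2σ̂, A = 2σ̂–3σ̂, * = beyond 3σ̂; sign = side of CL): 1:+C, 2:+C, 3:-C, 4:-C, 5:-C, 6:-C, 7:-B, 8:-A, 9:-B, 10:-B, 11:+B, 12:+C, 13:+C
Rule 3 (four of five consecutive points beyond the same 1σ limit) is satisfied at point 10.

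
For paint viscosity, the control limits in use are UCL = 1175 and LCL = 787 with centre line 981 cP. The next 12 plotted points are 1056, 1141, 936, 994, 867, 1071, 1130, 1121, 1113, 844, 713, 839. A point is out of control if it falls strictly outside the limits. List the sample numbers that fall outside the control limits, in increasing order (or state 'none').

Compare each point to [787, 1175]: sample 11 = 713 < LCL.

11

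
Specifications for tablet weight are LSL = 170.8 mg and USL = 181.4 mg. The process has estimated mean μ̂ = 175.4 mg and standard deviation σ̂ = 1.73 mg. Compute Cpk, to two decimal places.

0.89

Cpu = (USL − μ̂) / (3σ̂) = (181.4 − 175.4) / (3 × 1.73) = 1.1561; Cpl = (μ̂ − LSL) / (3σ̂) = (175.4 − 170.8) / (3 × 1.73) = 0.8863; Cpk = min(Cpu, Cpl) = 0.8863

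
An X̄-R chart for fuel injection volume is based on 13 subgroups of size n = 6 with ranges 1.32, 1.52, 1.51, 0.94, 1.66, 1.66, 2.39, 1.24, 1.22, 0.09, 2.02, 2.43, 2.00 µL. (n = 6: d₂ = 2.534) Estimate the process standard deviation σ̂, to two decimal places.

R̄ = (1.32 + 1.52 + 1.51 + 0.94 + 1.66 + 1.66 + 2.39 + 1.24 + 1.22 + 0.09 + 2.02 + 2.43 + 2.00) / 13 = 1.5385
σ̂ = R̄ / d₂ = 1.5385 / 2.534 = 0.6071

0.61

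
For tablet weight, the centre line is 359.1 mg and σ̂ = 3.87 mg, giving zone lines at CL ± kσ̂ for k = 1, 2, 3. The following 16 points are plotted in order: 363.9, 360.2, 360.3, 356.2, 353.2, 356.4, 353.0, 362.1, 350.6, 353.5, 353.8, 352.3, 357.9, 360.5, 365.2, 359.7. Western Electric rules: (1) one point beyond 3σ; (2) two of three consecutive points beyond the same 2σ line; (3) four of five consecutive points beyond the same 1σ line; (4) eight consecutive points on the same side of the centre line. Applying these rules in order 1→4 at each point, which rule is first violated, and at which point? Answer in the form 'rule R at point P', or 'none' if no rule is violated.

Zone of each point (C = within 1σ̂, B = 1σ̂–2σ̂, A = 2σ̂–3σ̂, * = beyond 3σ̂; sign = side of CL): 1:+B, 2:+C, 3:+C, 4:-C, 5:-B, 6:-C, 7:-B, 8:+C, 9:-A, 10:-B, 11:-B, 12:-B, 13:-C, 14:+C, 15:+B, 16:+C
Rule 3 (four of five consecutive points beyond the same 1σ limit) is satisfied at point 11.

rule 3 at point 11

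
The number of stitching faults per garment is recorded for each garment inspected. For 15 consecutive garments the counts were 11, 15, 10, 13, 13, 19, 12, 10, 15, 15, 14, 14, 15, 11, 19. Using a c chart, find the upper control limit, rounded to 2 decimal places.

24.85

c̄ = (11 + 15 + 10 + 13 + 13 + 19 + 12 + 10 + 15 + 15 + 14 + 14 + 15 + 11 + 19) / 15 = 206 / 15 = 13.7333
UCL = c̄ + 3√c̄ = 13.7333 + 3 × √13.7333 = 13.7333 + 3 × 3.7059 = 24.8509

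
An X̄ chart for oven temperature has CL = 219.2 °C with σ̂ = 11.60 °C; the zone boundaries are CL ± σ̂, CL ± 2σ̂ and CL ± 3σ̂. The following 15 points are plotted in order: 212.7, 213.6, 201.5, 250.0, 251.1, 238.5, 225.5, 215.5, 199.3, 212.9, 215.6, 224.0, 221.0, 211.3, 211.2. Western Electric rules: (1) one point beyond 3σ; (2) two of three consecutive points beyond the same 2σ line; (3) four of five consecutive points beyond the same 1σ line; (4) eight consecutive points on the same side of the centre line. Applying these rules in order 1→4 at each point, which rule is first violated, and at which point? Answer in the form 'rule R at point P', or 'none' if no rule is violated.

Zone of each point (C = within 1σ̂, B = 1σ̂–2σ̂, A = 2σ̂–3σ̂, * = beyond 3σ̂; sign = side of CL): 1:-C, 2:-C, 3:-B, 4:+A, 5:+A, 6:+B, 7:+C, 8:-C, 9:-B, 10:-C, 11:-C, 12:+C, 13:+C, 14:-C, 15:-C
Rule 2 (two of three consecutive points beyond the same 2σ limit) is satisfied at point 5.

rule 2 at point 5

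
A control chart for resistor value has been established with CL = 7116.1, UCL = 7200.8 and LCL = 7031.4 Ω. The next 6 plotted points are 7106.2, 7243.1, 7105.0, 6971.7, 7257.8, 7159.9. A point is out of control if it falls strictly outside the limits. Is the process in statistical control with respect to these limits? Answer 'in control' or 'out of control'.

Compare each point to [7031.4, 7200.8]: sample 2 = 7243.1 > UCL; sample 4 = 6971.7 < LCL; sample 5 = 7257.8 > UCL.

out of control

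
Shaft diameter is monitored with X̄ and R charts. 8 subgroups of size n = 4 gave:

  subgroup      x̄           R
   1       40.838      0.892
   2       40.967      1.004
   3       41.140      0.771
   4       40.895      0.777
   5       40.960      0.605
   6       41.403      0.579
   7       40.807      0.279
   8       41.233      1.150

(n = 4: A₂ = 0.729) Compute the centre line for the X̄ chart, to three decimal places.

X̄̄ = (40.838 + 40.967 + 41.140 + 40.895 + 40.960 + 41.403 + 40.807 + 41.233) / 8 = 328.2430 / 8 = 41.0304
CL = X̄̄ = 41.0304

41.030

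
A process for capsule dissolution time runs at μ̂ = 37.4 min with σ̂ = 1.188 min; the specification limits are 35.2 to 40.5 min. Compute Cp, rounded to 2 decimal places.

Cp = (USL − LSL) / (6σ̂) = (40.5 − 35.2) / (6 × 1.188) = 5.3000 / 7.1280 = 0.7435

0.74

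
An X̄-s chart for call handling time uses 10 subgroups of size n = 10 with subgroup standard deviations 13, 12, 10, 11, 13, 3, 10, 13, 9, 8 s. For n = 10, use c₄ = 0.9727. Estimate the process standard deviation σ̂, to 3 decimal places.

10.486

s̄ = (13 + 12 + 10 + 11 + 13 + 3 + 10 + 13 + 9 + 8) / 10 = 10.2000
σ̂ = s̄ / c₄ = 10.2000 / 0.9727 = 10.4863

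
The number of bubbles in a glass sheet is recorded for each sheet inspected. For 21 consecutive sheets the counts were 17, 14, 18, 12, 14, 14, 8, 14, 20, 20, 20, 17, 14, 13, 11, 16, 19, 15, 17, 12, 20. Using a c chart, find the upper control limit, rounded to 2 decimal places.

c̄ = (17 + 14 + 18 + 12 + 14 + 14 + 8 + 14 + 20 + 20 + 20 + 17 + 14 + 13 + 11 + 16 + 19 + 15 + 17 + 12 + 20) / 21 = 325 / 21 = 15.4762
UCL = c̄ + 3√c̄ = 15.4762 + 3 × √15.4762 = 15.4762 + 3 × 3.9340 = 27.2781

27.28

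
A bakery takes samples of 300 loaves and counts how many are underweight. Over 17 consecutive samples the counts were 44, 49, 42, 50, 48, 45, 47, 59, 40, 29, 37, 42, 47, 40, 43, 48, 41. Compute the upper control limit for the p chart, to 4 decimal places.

p̄ = Σdᵢ / (k·n) = 751 / (17 × 300) = 0.14725
UCL = p̄ + 3·√(p̄(1−p̄)/n) = 0.14725 + 3 × √(0.14725×0.85275/300) = 0.14725 + 3 × 0.02046 = 0.20863

0.2086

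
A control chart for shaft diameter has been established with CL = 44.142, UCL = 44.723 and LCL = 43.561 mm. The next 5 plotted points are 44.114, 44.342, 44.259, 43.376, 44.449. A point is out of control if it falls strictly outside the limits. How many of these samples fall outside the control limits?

1

Compare each point to [43.561, 44.723]: sample 4 = 43.376 < LCL.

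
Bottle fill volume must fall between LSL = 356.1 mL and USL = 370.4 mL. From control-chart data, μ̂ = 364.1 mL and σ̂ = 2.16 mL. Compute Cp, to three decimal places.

1.103

Cp = (USL − LSL) / (6σ̂) = (370.4 − 356.1) / (6 × 2.16) = 14.3000 / 12.9600 = 1.1034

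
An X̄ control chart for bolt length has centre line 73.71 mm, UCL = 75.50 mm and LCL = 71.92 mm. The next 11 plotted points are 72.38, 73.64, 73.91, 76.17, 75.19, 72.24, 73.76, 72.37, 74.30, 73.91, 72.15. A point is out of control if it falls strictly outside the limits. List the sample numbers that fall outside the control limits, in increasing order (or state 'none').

4

Compare each point to [71.92, 75.50]: sample 4 = 76.17 > UCL.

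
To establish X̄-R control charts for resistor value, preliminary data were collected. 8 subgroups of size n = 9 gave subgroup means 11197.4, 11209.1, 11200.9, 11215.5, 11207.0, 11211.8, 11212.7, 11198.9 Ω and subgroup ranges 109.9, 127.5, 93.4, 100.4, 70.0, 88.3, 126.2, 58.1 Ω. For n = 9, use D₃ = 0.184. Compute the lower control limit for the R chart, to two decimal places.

17.80

R̄ = (109.9 + 127.5 + 93.4 + 100.4 + 70.0 + 88.3 + 126.2 + 58.1) / 8 = 773.8000 / 8 = 96.7250
LCL_R = D₃·R̄ = 0.184 × 96.7250 = 17.7974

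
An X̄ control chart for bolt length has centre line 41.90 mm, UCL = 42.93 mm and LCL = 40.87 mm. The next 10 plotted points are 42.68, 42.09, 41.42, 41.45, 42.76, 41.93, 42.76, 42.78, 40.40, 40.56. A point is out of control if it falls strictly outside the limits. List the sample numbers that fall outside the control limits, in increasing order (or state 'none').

9, 10

Compare each point to [40.87, 42.93]: sample 9 = 40.40 < LCL; sample 10 = 40.56 < LCL.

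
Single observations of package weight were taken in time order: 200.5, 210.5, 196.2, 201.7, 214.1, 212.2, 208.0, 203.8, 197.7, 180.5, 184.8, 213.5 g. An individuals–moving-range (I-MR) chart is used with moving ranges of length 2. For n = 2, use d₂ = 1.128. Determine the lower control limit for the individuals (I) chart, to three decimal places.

175.653

X̄ = (200.5 + 210.5 + 196.2 + 201.7 + 214.1 + 212.2 + 208.0 + 203.8 + 197.7 + 180.5 + 184.8 + 213.5) / 12 = 201.9583
Moving ranges: 10.0, 14.3, 5.5, 12.4, 1.9, 4.2, 4.2, 6.1, 17.2, 4.3, 28.7; M̄R̄ = 108.8000 / 11 = 9.8909
LCL = X̄ − 3·M̄R̄/d₂ = 201.9583 − 3 × 9.8909 / 1.128 = 175.6527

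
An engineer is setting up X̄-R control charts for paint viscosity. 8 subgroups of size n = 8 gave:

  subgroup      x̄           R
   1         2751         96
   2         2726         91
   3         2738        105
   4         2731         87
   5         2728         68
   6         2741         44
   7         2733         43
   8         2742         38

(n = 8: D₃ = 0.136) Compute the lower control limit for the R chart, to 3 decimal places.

9.724

R̄ = (96 + 91 + 105 + 87 + 68 + 44 + 43 + 38) / 8 = 572.0000 / 8 = 71.5000
LCL_R = D₃·R̄ = 0.136 × 71.5000 = 9.7240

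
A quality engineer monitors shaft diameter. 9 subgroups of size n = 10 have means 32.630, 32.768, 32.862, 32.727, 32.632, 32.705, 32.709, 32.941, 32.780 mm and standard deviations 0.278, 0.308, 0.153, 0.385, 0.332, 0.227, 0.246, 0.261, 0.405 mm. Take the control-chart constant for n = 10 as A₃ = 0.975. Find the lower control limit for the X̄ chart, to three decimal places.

32.469

X̄̄ = (32.630 + 32.768 + 32.862 + 32.727 + 32.632 + 32.705 + 32.709 + 32.941 + 32.780) / 9 = 32.7504
s̄ = (0.278 + 0.308 + 0.153 + 0.385 + 0.332 + 0.227 + 0.246 + 0.261 + 0.405) / 9 = 0.2883
LCL = X̄̄ − A₃·s̄ = 32.7504 − 0.975 × 0.2883 = 32.4693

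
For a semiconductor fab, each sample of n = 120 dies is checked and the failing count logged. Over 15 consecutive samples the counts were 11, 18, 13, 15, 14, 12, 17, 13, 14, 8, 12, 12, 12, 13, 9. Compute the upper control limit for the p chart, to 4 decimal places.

0.1920

p̄ = Σdᵢ / (k·n) = 193 / (15 × 120) = 0.10722
UCL = p̄ + 3·√(p̄(1−p̄)/n) = 0.10722 + 3 × √(0.10722×0.89278/120) = 0.10722 + 3 × 0.02824 = 0.19195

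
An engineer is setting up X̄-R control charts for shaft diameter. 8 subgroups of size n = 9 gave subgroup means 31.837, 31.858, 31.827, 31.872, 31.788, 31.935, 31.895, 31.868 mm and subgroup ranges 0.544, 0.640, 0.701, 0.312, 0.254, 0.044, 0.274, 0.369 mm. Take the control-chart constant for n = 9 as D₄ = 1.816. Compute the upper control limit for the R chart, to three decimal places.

0.712

R̄ = (0.544 + 0.640 + 0.701 + 0.312 + 0.254 + 0.044 + 0.274 + 0.369) / 8 = 3.1380 / 8 = 0.3922
UCL_R = D₄·R̄ = 1.816 × 0.3922 = 0.7123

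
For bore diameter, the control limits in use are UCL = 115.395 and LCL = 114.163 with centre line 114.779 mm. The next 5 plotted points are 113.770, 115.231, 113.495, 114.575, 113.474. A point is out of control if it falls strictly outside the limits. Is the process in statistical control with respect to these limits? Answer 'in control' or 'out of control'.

Compare each point to [114.163, 115.395]: sample 1 = 113.770 < LCL; sample 3 = 113.495 < LCL; sample 5 = 113.474 < LCL.

out of control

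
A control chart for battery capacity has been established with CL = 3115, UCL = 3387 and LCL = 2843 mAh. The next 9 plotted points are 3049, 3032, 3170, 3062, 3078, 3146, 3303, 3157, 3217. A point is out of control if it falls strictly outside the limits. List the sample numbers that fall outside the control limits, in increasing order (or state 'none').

All 9 points lie within [2843, 3387].

none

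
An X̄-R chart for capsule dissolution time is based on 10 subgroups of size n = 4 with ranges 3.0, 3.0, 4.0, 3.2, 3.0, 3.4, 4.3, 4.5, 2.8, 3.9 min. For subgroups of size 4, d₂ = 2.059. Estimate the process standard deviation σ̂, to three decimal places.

R̄ = (3.0 + 3.0 + 4.0 + 3.2 + 3.0 + 3.4 + 4.3 + 4.5 + 2.8 + 3.9) / 10 = 3.5100
σ̂ = R̄ / d₂ = 3.5100 / 2.059 = 1.7047

1.705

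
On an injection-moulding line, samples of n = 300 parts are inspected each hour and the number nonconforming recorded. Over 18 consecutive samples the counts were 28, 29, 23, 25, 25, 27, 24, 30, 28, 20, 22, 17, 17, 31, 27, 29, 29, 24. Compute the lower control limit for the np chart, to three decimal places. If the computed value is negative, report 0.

10.844

p̄ = Σdᵢ / (k·n) = 455 / (18 × 300) = 0.08426
LCL = np̄ − 3·√(np̄(1−p̄)) = 25.2778 − 3 × 4.8112 = 10.8441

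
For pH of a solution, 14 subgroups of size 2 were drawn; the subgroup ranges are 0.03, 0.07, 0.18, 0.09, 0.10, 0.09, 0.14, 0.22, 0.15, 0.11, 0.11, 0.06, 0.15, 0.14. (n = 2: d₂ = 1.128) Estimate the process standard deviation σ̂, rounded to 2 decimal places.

R̄ = (0.03 + 0.07 + 0.18 + 0.09 + 0.10 + 0.09 + 0.14 + 0.22 + 0.15 + 0.11 + 0.11 + 0.06 + 0.15 + 0.14) / 14 = 0.1171
σ̂ = R̄ / d₂ = 0.1171 / 1.128 = 0.1039

0.10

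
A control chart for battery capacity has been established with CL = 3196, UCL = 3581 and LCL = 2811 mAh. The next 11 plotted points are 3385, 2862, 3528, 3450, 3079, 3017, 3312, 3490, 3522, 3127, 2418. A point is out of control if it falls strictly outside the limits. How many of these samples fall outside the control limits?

Compare each point to [2811, 3581]: sample 11 = 2418 < LCL.

1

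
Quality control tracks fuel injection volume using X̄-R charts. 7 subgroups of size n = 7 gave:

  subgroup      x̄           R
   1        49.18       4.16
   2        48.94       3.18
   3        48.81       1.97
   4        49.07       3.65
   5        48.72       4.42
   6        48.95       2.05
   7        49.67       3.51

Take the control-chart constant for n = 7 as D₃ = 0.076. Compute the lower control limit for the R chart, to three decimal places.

0.249

R̄ = (4.16 + 3.18 + 1.97 + 3.65 + 4.42 + 2.05 + 3.51) / 7 = 22.9400 / 7 = 3.2771
LCL_R = D₃·R̄ = 0.076 × 3.2771 = 0.2491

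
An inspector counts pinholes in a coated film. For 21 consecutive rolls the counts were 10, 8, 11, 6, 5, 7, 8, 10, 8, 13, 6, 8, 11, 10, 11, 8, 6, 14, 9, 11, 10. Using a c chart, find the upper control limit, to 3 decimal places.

c̄ = (10 + 8 + 11 + 6 + 5 + 7 + 8 + 10 + 8 + 13 + 6 + 8 + 11 + 10 + 11 + 8 + 6 + 14 + 9 + 11 + 10) / 21 = 190 / 21 = 9.0476
UCL = c̄ + 3√c̄ = 9.0476 + 3 × √9.0476 = 9.0476 + 3 × 3.0079 = 18.0714

18.071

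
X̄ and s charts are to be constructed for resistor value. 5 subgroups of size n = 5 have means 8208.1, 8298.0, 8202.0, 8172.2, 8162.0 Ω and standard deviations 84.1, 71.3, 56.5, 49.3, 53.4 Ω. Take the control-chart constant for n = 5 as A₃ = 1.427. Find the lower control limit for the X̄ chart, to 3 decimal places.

8118.673

X̄̄ = (8208.1 + 8298.0 + 8202.0 + 8172.2 + 8162.0) / 5 = 8208.4600
s̄ = (84.1 + 71.3 + 56.5 + 49.3 + 53.4) / 5 = 62.9200
LCL = X̄̄ − A₃·s̄ = 8208.4600 − 1.427 × 62.9200 = 8118.6732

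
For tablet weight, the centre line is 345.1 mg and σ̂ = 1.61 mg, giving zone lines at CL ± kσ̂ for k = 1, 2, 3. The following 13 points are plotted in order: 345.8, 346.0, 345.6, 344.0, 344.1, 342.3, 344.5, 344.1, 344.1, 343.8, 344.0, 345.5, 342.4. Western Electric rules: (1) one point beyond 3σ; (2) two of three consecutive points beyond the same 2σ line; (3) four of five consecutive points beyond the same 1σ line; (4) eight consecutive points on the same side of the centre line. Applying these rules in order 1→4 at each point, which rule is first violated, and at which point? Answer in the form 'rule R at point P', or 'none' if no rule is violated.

Zone of each point (C = within 1σ̂, B = 1σ̂–2σ̂, A = 2σ̂–3σ̂, * = beyond 3σ̂; sign = side of CL): 1:+C, 2:+C, 3:+C, 4:-C, 5:-C, 6:-B, 7:-C, 8:-C, 9:-C, 10:-C, 11:-C, 12:+C, 13:-B
Rule 4 (eight consecutive points on the same side of the centre line) is satisfied at point 11.

rule 4 at point 11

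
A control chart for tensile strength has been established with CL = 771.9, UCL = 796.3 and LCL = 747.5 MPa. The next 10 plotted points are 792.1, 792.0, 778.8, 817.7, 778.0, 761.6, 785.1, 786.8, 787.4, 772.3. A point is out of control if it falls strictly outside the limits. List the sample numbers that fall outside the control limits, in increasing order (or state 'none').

4

Compare each point to [747.5, 796.3]: sample 4 = 817.7 > UCL.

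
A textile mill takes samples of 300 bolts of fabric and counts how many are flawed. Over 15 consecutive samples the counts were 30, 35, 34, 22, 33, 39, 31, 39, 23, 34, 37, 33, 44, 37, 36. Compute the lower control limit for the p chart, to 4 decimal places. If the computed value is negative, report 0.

0.0579

p̄ = Σdᵢ / (k·n) = 507 / (15 × 300) = 0.11267
LCL = p̄ − 3·√(p̄(1−p̄)/n) = 0.11267 − 3 × 0.01825 = 0.05790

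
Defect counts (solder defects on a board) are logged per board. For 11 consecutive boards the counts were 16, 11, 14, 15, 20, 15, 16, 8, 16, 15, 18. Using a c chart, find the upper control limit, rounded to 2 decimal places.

26.49

c̄ = (16 + 11 + 14 + 15 + 20 + 15 + 16 + 8 + 16 + 15 + 18) / 11 = 164 / 11 = 14.9091
UCL = c̄ + 3√c̄ = 14.9091 + 3 × √14.9091 = 14.9091 + 3 × 3.8612 = 26.4928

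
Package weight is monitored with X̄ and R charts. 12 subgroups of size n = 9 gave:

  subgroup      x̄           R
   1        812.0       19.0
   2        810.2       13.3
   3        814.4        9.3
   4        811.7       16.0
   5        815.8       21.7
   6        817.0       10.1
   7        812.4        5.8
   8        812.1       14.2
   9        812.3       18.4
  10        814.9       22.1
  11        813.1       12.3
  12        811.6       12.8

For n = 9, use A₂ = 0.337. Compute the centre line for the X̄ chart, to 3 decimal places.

X̄̄ = (812.0 + 810.2 + 814.4 + 811.7 + 815.8 + 817.0 + 812.4 + 812.1 + 812.3 + 814.9 + 813.1 + 811.6) / 12 = 9757.5000 / 12 = 813.1250
CL = X̄̄ = 813.1250

813.125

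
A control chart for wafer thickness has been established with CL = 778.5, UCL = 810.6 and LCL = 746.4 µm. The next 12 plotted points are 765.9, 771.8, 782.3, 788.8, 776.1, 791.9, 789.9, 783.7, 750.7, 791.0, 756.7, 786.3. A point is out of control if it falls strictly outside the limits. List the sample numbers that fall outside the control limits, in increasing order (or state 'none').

All 12 points lie within [746.4, 810.6].

none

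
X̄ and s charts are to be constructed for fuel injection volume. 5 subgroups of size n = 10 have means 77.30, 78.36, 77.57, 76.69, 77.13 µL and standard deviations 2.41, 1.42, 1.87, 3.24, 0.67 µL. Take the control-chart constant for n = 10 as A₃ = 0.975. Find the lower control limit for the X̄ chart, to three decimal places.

75.536

X̄̄ = (77.30 + 78.36 + 77.57 + 76.69 + 77.13) / 5 = 77.4100
s̄ = (2.41 + 1.42 + 1.87 + 3.24 + 0.67) / 5 = 1.9220
LCL = X̄̄ − A₃·s̄ = 77.4100 − 0.975 × 1.9220 = 75.5361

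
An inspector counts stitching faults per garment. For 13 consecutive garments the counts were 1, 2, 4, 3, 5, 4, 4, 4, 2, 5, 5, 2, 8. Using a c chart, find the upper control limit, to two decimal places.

c̄ = (1 + 2 + 4 + 3 + 5 + 4 + 4 + 4 + 2 + 5 + 5 + 2 + 8) / 13 = 49 / 13 = 3.7692
UCL = c̄ + 3√c̄ = 3.7692 + 3 × √3.7692 = 3.7692 + 3 × 1.9415 = 9.5936

9.59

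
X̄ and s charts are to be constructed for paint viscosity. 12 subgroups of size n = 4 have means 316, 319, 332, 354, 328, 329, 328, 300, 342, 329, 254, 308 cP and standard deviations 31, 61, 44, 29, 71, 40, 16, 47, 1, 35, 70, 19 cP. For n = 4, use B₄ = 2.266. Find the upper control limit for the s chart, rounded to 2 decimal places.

s̄ = (31 + 61 + 44 + 29 + 71 + 40 + 16 + 47 + 1 + 35 + 70 + 19) / 12 = 38.6667
UCL_s = B₄·s̄ = 2.266 × 38.6667 = 87.6187

87.62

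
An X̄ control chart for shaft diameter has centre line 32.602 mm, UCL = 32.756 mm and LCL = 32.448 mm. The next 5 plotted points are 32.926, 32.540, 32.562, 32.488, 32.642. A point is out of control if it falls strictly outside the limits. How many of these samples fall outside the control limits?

1

Compare each point to [32.448, 32.756]: sample 1 = 32.926 > UCL.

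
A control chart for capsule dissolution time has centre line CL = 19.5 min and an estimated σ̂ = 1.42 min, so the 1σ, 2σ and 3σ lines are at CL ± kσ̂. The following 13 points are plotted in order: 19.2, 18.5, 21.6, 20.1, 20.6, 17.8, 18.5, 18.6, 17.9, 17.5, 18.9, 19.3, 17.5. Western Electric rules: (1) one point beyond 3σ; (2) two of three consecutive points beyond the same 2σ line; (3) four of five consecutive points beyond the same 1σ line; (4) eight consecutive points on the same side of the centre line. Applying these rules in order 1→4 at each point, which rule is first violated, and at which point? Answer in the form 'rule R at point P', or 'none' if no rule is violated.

Zone of each point (C = within 1σ̂, B = 1σ̂–2σ̂, A = 2σ̂–3σ̂, * = beyond 3σ̂; sign = side of CL): 1:-C, 2:-C, 3:+B, 4:+C, 5:+C, 6:-B, 7:-C, 8:-C, 9:-B, 10:-B, 11:-C, 12:-C, 13:-B
Rule 4 (eight consecutive points on the same side of the centre line) is satisfied at point 13.

rule 4 at point 13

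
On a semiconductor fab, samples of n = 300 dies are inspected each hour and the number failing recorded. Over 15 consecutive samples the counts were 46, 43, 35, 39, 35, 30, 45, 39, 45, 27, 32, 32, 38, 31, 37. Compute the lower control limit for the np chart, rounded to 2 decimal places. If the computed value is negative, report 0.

19.86

p̄ = Σdᵢ / (k·n) = 554 / (15 × 300) = 0.12311
LCL = np̄ − 3·√(np̄(1−p̄)) = 36.9333 − 3 × 5.6909 = 19.8606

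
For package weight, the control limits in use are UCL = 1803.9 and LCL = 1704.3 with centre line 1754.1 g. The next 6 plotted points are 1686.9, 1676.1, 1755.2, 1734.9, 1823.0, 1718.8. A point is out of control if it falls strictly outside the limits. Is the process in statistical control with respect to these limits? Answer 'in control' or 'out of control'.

Compare each point to [1704.3, 1803.9]: sample 1 = 1686.9 < LCL; sample 2 = 1676.1 < LCL; sample 5 = 1823.0 > UCL.

out of control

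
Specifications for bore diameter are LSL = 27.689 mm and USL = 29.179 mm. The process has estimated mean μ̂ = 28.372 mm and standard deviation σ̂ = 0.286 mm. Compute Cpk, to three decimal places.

0.796

Cpu = (USL − μ̂) / (3σ̂) = (29.179 − 28.372) / (3 × 0.286) = 0.9406; Cpl = (μ̂ − LSL) / (3σ̂) = (28.372 − 27.689) / (3 × 0.286) = 0.7960; Cpk = min(Cpu, Cpl) = 0.7960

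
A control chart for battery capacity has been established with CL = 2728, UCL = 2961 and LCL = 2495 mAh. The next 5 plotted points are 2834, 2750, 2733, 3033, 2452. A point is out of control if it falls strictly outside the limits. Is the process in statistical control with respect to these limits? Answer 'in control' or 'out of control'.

Compare each point to [2495, 2961]: sample 4 = 3033 > UCL; sample 5 = 2452 < LCL.

out of control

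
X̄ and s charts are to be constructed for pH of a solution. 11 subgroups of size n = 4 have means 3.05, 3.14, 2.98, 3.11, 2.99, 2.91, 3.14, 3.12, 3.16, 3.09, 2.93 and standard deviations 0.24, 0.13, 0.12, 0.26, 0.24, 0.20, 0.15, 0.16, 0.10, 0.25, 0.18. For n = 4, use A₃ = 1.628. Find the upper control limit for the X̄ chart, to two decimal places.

3.36

X̄̄ = (3.05 + 3.14 + 2.98 + 3.11 + 2.99 + 2.91 + 3.14 + 3.12 + 3.16 + 3.09 + 2.93) / 11 = 3.0564
s̄ = (0.24 + 0.13 + 0.12 + 0.26 + 0.24 + 0.20 + 0.15 + 0.16 + 0.10 + 0.25 + 0.18) / 11 = 0.1845
UCL = X̄̄ + A₃·s̄ = 3.0564 + 1.628 × 0.1845 = 3.3568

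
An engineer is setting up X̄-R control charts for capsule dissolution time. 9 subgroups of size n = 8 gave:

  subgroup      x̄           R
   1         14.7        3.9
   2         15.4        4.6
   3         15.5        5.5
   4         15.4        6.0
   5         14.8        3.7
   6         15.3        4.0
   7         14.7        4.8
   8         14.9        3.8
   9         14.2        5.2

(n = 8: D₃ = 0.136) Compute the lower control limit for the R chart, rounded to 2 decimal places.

0.63

R̄ = (3.9 + 4.6 + 5.5 + 6.0 + 3.7 + 4.0 + 4.8 + 3.8 + 5.2) / 9 = 41.5000 / 9 = 4.6111
LCL_R = D₃·R̄ = 0.136 × 4.6111 = 0.6271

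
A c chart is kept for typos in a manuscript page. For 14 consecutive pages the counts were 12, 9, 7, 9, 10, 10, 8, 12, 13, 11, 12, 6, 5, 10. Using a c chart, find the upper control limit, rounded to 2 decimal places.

18.85

c̄ = (12 + 9 + 7 + 9 + 10 + 10 + 8 + 12 + 13 + 11 + 12 + 6 + 5 + 10) / 14 = 134 / 14 = 9.5714
UCL = c̄ + 3√c̄ = 9.5714 + 3 × √9.5714 = 9.5714 + 3 × 3.0938 = 18.8527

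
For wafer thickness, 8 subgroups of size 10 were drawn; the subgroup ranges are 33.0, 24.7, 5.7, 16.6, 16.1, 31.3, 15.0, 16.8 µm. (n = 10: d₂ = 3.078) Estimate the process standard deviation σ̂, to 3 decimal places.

R̄ = (33.0 + 24.7 + 5.7 + 16.6 + 16.1 + 31.3 + 15.0 + 16.8) / 8 = 19.9000
σ̂ = R̄ / d₂ = 19.9000 / 3.078 = 6.4652

6.465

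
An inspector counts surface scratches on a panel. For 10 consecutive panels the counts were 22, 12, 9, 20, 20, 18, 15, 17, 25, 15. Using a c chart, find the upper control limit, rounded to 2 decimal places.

29.78

c̄ = (22 + 12 + 9 + 20 + 20 + 18 + 15 + 17 + 25 + 15) / 10 = 173 / 10 = 17.3000
UCL = c̄ + 3√c̄ = 17.3000 + 3 × √17.3000 = 17.3000 + 3 × 4.1593 = 29.7780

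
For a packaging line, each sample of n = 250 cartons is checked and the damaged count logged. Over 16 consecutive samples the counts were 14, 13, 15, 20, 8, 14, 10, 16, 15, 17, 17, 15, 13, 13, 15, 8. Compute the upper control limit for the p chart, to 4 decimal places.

p̄ = Σdᵢ / (k·n) = 223 / (16 × 250) = 0.05575
UCL = p̄ + 3·√(p̄(1−p̄)/n) = 0.05575 + 3 × √(0.05575×0.94425/250) = 0.05575 + 3 × 0.01451 = 0.09928

0.0993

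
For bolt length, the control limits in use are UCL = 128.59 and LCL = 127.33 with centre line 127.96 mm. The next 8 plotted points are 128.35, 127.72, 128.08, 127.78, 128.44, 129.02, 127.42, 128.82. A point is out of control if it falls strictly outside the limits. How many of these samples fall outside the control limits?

Compare each point to [127.33, 128.59]: sample 6 = 129.02 > UCL; sample 8 = 128.82 > UCL.

2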